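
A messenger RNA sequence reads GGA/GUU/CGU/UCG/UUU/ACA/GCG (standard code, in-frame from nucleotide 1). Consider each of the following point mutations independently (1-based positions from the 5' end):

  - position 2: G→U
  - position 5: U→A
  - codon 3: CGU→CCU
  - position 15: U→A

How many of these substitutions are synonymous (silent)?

0

Codon 1: GGA (Gly) → GUA (Val) — missense.
Codon 2: GUU (Val) → GAU (Asp) — missense.
Codon 3: CGU (Arg) → CCU (Pro) — missense.
Codon 5: UUU (Phe) → UUA (Leu) — missense.
Synonymous: 0 of 4.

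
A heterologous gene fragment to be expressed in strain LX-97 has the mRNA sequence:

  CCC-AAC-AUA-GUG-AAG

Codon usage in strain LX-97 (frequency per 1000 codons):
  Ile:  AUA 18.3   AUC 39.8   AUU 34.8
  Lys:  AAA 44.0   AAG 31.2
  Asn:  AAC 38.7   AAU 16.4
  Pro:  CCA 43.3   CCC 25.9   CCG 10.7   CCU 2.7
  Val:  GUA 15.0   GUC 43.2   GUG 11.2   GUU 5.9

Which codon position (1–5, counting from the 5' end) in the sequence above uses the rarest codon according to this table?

4

Codon 1 CCC (Pro): 25.9 per 1000.
Codon 2 AAC (Asn): 38.7 per 1000.
Codon 3 AUA (Ile): 18.3 per 1000.
Codon 4 GUG (Val): 11.2 per 1000.
Codon 5 AAG (Lys): 31.2 per 1000.
Lowest frequency is 11.2 at codon 4.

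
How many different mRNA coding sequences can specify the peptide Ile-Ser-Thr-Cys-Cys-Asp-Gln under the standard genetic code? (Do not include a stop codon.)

Ile: 3 codons.
Ser: 6 codons.
Thr: 4 codons.
Cys: 2 codons.
Cys: 2 codons.
Asp: 2 codons.
Gln: 2 codons.
3 × 6 × 4 × 2 × 2 × 2 × 2 = 1152.

1152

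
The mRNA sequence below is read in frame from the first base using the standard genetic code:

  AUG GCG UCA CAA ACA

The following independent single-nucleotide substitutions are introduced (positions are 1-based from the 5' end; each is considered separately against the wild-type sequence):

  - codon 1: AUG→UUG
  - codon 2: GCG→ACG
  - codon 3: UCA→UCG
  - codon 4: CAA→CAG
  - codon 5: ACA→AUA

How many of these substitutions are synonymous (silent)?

Codon 1: AUG (Met) → UUG (Leu) — missense.
Codon 2: GCG (Ala) → ACG (Thr) — missense.
Codon 3: UCA (Ser) → UCG (Ser) — synonymous.
Codon 4: CAA (Gln) → CAG (Gln) — synonymous.
Codon 5: ACA (Thr) → AUA (Ile) — missense.
Synonymous: 2 of 5.

2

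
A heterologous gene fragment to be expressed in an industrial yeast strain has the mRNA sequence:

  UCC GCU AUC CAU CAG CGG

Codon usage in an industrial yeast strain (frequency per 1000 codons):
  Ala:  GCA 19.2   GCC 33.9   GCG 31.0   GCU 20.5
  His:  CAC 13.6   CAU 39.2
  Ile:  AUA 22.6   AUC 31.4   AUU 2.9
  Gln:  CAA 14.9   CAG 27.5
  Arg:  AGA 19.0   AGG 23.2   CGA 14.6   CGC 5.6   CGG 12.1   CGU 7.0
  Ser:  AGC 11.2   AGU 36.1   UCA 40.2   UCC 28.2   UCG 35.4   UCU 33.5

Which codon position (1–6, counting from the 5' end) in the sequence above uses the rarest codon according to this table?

Codon 1 UCC (Ser): 28.2 per 1000.
Codon 2 GCU (Ala): 20.5 per 1000.
Codon 3 AUC (Ile): 31.4 per 1000.
Codon 4 CAU (His): 39.2 per 1000.
Codon 5 CAG (Gln): 27.5 per 1000.
Codon 6 CGG (Arg): 12.1 per 1000.
Lowest frequency is 12.1 at codon 6.

6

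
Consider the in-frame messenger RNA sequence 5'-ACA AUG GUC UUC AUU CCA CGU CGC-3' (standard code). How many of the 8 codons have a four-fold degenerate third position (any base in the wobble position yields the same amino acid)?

Codon 1 ACA (Thr): third position 4-fold.
Codon 2 AUG (Met): third position 1-fold.
Codon 3 GUC (Val): third position 4-fold.
Codon 4 UUC (Phe): third position 2-fold.
Codon 5 AUU (Ile): third position 3-fold.
Codon 6 CCA (Pro): third position 4-fold.
Codon 7 CGU (Arg): third position 4-fold.
Codon 8 CGC (Arg): third position 4-fold.
Four-fold degenerate third positions: 5.

5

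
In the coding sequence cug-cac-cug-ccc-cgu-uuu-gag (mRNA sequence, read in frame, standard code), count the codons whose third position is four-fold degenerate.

Codon 1 CUG (Leu): third position 4-fold.
Codon 2 CAC (His): third position 2-fold.
Codon 3 CUG (Leu): third position 4-fold.
Codon 4 CCC (Pro): third position 4-fold.
Codon 5 CGU (Arg): third position 4-fold.
Codon 6 UUU (Phe): third position 2-fold.
Codon 7 GAG (Glu): third position 2-fold.
Four-fold degenerate third positions: 4.

4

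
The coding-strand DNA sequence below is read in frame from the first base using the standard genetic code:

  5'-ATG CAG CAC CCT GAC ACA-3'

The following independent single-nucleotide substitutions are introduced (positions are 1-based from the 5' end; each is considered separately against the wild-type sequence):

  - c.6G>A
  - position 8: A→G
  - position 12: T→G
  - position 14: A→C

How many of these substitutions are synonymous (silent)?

Codon 2: CAG (Gln) → CAA (Gln) — synonymous.
Codon 3: CAC (His) → CGC (Arg) — missense.
Codon 4: CCT (Pro) → CCG (Pro) — synonymous.
Codon 5: GAC (Asp) → GCC (Ala) — missense.
Synonymous: 2 of 4.

2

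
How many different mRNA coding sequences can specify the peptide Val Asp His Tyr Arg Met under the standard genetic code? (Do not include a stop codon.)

Val: 4 codons.
Asp: 2 codons.
His: 2 codons.
Tyr: 2 codons.
Arg: 6 codons.
Met: 1 codon.
4 × 2 × 2 × 2 × 6 × 1 = 192.

192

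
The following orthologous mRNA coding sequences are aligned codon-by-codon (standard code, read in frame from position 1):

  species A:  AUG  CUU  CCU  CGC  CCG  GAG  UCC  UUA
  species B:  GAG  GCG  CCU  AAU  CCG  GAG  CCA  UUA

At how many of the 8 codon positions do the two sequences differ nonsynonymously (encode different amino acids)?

4

Codon 1: AUG Met / GAG Glu — nonsynonymous.
Codon 2: CUU Leu / GCG Ala — nonsynonymous.
Codon 3: CCU Pro / CCU Pro — identical.
Codon 4: CGC Arg / AAU Asn — nonsynonymous.
Codon 5: CCG Pro / CCG Pro — identical.
Codon 6: GAG Glu / GAG Glu — identical.
Codon 7: UCC Ser / CCA Pro — nonsynonymous.
Codon 8: UUA Leu / UUA Leu — identical.
Nonsynonymous differences: 4.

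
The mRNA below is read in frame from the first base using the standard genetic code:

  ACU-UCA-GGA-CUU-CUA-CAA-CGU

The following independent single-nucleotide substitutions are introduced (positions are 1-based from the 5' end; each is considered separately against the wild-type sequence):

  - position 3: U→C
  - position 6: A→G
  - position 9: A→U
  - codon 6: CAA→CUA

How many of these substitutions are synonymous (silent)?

Codon 1: ACU (Thr) → ACC (Thr) — synonymous.
Codon 2: UCA (Ser) → UCG (Ser) — synonymous.
Codon 3: GGA (Gly) → GGU (Gly) — synonymous.
Codon 6: CAA (Gln) → CUA (Leu) — missense.
Synonymous: 3 of 4.

3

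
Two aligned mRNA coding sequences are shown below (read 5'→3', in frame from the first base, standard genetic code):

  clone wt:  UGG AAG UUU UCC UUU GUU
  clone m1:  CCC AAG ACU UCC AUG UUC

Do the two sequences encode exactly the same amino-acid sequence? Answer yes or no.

Codon 1: UGG Trp / CCC Pro — nonsynonymous.
Codon 2: AAG Lys / AAG Lys — identical.
Codon 3: UUU Phe / ACU Thr — nonsynonymous.
Codon 4: UCC Ser / UCC Ser — identical.
Codon 5: UUU Phe / AUG Met — nonsynonymous.
Codon 6: GUU Val / UUC Phe — nonsynonymous.
Nonsynonymous differences: 4 → different protein.

no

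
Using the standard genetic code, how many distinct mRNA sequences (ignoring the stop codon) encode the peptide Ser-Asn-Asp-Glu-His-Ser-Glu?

1152

Ser: 6 codons.
Asn: 2 codons.
Asp: 2 codons.
Glu: 2 codons.
His: 2 codons.
Ser: 6 codons.
Glu: 2 codons.
6 × 2 × 2 × 2 × 2 × 6 × 2 = 1152.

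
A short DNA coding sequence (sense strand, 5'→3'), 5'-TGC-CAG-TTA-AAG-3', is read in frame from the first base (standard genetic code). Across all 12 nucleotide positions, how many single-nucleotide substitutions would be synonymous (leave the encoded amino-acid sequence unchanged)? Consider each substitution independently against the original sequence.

5

Codon 1 (TGC, Cys): 1 synonymous substitution.
Codon 2 (CAG, Gln): 1 synonymous substitution.
Codon 3 (TTA, Leu): 2 synonymous substitutions.
Codon 4 (AAG, Lys): 1 synonymous substitution.
Total: 1 + 1 + 2 + 1 = 5.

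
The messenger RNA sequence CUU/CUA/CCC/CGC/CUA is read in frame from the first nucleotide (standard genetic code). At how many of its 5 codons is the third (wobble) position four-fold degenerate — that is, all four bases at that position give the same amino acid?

5

Codon 1 CUU (Leu): third position 4-fold.
Codon 2 CUA (Leu): third position 4-fold.
Codon 3 CCC (Pro): third position 4-fold.
Codon 4 CGC (Arg): third position 4-fold.
Codon 5 CUA (Leu): third position 4-fold.
Four-fold degenerate third positions: 5.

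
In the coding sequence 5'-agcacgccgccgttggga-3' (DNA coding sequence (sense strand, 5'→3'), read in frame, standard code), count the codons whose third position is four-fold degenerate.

Codon 1 AGC (Ser): third position 2-fold.
Codon 2 ACG (Thr): third position 4-fold.
Codon 3 CCG (Pro): third position 4-fold.
Codon 4 CCG (Pro): third position 4-fold.
Codon 5 TTG (Leu): third position 2-fold.
Codon 6 GGA (Gly): third position 4-fold.
Four-fold degenerate third positions: 4.

4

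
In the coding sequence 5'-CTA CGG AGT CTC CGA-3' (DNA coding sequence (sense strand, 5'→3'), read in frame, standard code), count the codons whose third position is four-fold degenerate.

Codon 1 CTA (Leu): third position 4-fold.
Codon 2 CGG (Arg): third position 4-fold.
Codon 3 AGT (Ser): third position 2-fold.
Codon 4 CTC (Leu): third position 4-fold.
Codon 5 CGA (Arg): third position 4-fold.
Four-fold degenerate third positions: 4.

4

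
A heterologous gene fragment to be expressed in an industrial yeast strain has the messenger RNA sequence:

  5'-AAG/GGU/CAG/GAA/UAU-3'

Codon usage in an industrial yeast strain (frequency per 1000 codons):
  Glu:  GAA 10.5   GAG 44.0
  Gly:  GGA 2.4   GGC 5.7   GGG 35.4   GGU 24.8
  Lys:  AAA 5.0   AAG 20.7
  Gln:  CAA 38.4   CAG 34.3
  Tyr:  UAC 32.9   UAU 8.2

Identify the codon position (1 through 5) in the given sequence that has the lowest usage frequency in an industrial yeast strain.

Codon 1 AAG (Lys): 20.7 per 1000.
Codon 2 GGU (Gly): 24.8 per 1000.
Codon 3 CAG (Gln): 34.3 per 1000.
Codon 4 GAA (Glu): 10.5 per 1000.
Codon 5 UAU (Tyr): 8.2 per 1000.
Lowest frequency is 8.2 at codon 5.

5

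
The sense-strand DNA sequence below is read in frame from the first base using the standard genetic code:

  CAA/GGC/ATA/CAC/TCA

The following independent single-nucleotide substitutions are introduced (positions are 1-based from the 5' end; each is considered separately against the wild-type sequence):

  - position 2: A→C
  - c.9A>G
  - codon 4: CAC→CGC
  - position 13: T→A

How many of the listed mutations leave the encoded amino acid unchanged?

Codon 1: CAA (Gln) → CCA (Pro) — missense.
Codon 3: ATA (Ile) → ATG (Met) — missense.
Codon 4: CAC (His) → CGC (Arg) — missense.
Codon 5: TCA (Ser) → ACA (Thr) — missense.
Synonymous: 0 of 4.

0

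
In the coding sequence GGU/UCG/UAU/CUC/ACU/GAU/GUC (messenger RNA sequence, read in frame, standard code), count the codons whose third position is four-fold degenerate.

Codon 1 GGU (Gly): third position 4-fold.
Codon 2 UCG (Ser): third position 4-fold.
Codon 3 UAU (Tyr): third position 2-fold.
Codon 4 CUC (Leu): third position 4-fold.
Codon 5 ACU (Thr): third position 4-fold.
Codon 6 GAU (Asp): third position 2-fold.
Codon 7 GUC (Val): third position 4-fold.
Four-fold degenerate third positions: 5.

5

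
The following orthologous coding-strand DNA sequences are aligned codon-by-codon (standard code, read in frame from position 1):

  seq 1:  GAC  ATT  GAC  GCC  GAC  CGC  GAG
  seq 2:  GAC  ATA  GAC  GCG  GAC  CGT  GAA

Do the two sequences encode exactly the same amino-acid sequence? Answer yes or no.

yes

Codon 1: GAC Asp / GAC Asp — identical.
Codon 2: ATT Ile / ATA Ile — synonymous.
Codon 3: GAC Asp / GAC Asp — identical.
Codon 4: GCC Ala / GCG Ala — synonymous.
Codon 5: GAC Asp / GAC Asp — identical.
Codon 6: CGC Arg / CGT Arg — synonymous.
Codon 7: GAG Glu / GAA Glu — synonymous.
Nonsynonymous differences: 0 → same protein.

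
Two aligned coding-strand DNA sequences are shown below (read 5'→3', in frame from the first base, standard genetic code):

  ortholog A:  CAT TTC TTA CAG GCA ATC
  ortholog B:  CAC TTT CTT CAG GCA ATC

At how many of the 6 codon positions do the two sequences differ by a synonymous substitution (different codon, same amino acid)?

Codon 1: CAT His / CAC His — synonymous.
Codon 2: TTC Phe / TTT Phe — synonymous.
Codon 3: TTA Leu / CTT Leu — synonymous.
Codon 4: CAG Gln / CAG Gln — identical.
Codon 5: GCA Ala / GCA Ala — identical.
Codon 6: ATC Ile / ATC Ile — identical.
Synonymous differences: 3.

3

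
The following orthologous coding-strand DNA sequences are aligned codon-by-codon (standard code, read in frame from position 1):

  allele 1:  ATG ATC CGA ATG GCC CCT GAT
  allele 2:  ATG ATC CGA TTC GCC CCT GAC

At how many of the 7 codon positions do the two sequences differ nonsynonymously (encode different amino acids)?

1

Codon 1: ATG Met / ATG Met — identical.
Codon 2: ATC Ile / ATC Ile — identical.
Codon 3: CGA Arg / CGA Arg — identical.
Codon 4: ATG Met / TTC Phe — nonsynonymous.
Codon 5: GCC Ala / GCC Ala — identical.
Codon 6: CCT Pro / CCT Pro — identical.
Codon 7: GAT Asp / GAC Asp — synonymous.
Nonsynonymous differences: 1.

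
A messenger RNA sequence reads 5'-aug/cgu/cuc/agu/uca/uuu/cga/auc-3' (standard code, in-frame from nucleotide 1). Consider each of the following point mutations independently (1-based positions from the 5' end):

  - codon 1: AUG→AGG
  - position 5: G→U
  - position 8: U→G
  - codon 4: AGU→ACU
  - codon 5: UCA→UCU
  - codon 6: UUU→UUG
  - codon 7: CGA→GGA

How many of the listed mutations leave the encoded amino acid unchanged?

Codon 1: AUG (Met) → AGG (Arg) — missense.
Codon 2: CGU (Arg) → CUU (Leu) — missense.
Codon 3: CUC (Leu) → CGC (Arg) — missense.
Codon 4: AGU (Ser) → ACU (Thr) — missense.
Codon 5: UCA (Ser) → UCU (Ser) — synonymous.
Codon 6: UUU (Phe) → UUG (Leu) — missense.
Codon 7: CGA (Arg) → GGA (Gly) — missense.
Synonymous: 1 of 7.

1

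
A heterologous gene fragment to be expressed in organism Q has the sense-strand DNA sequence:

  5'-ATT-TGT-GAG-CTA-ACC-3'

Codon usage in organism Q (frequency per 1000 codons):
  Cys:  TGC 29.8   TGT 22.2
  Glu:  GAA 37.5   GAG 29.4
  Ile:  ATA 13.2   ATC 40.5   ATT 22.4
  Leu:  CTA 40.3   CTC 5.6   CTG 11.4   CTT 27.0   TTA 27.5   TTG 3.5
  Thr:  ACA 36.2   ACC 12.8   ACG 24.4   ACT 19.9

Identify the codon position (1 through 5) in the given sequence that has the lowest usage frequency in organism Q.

Codon 1 ATT (Ile): 22.4 per 1000.
Codon 2 TGT (Cys): 22.2 per 1000.
Codon 3 GAG (Glu): 29.4 per 1000.
Codon 4 CTA (Leu): 40.3 per 1000.
Codon 5 ACC (Thr): 12.8 per 1000.
Lowest frequency is 12.8 at codon 5.

5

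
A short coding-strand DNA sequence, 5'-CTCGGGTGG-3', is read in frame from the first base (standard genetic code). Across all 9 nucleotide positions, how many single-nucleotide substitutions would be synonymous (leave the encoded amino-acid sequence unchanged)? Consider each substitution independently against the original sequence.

6

Codon 1 (CTC, Leu): 3 synonymous substitutions.
Codon 2 (GGG, Gly): 3 synonymous substitutions.
Codon 3 (TGG, Trp): 0 synonymous substitutions.
Total: 3 + 3 + 0 = 6.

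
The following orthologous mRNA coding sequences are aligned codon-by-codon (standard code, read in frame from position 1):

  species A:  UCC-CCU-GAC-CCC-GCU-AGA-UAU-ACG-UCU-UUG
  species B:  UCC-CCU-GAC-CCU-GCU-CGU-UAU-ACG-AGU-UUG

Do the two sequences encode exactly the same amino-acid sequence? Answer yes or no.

yes

Codon 1: UCC Ser / UCC Ser — identical.
Codon 2: CCU Pro / CCU Pro — identical.
Codon 3: GAC Asp / GAC Asp — identical.
Codon 4: CCC Pro / CCU Pro — synonymous.
Codon 5: GCU Ala / GCU Ala — identical.
Codon 6: AGA Arg / CGU Arg — synonymous.
Codon 7: UAU Tyr / UAU Tyr — identical.
Codon 8: ACG Thr / ACG Thr — identical.
Codon 9: UCU Ser / AGU Ser — synonymous.
Codon 10: UUG Leu / UUG Leu — identical.
Nonsynonymous differences: 0 → same protein.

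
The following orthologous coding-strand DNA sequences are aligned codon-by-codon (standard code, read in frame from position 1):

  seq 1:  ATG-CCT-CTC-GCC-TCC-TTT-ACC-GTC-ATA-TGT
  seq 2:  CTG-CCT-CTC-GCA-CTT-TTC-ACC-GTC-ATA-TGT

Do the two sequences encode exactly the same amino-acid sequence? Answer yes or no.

no

Codon 1: ATG Met / CTG Leu — nonsynonymous.
Codon 2: CCT Pro / CCT Pro — identical.
Codon 3: CTC Leu / CTC Leu — identical.
Codon 4: GCC Ala / GCA Ala — synonymous.
Codon 5: TCC Ser / CTT Leu — nonsynonymous.
Codon 6: TTT Phe / TTC Phe — synonymous.
Codon 7: ACC Thr / ACC Thr — identical.
Codon 8: GTC Val / GTC Val — identical.
Codon 9: ATA Ile / ATA Ile — identical.
Codon 10: TGT Cys / TGT Cys — identical.
Nonsynonymous differences: 2 → different protein.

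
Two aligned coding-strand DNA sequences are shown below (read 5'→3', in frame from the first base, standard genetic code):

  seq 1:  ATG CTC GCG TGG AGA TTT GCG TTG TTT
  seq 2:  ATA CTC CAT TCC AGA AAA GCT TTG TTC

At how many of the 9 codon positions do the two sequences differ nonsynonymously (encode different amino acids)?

4

Codon 1: ATG Met / ATA Ile — nonsynonymous.
Codon 2: CTC Leu / CTC Leu — identical.
Codon 3: GCG Ala / CAT His — nonsynonymous.
Codon 4: TGG Trp / TCC Ser — nonsynonymous.
Codon 5: AGA Arg / AGA Arg — identical.
Codon 6: TTT Phe / AAA Lys — nonsynonymous.
Codon 7: GCG Ala / GCT Ala — synonymous.
Codon 8: TTG Leu / TTG Leu — identical.
Codon 9: TTT Phe / TTC Phe — synonymous.
Nonsynonymous differences: 4.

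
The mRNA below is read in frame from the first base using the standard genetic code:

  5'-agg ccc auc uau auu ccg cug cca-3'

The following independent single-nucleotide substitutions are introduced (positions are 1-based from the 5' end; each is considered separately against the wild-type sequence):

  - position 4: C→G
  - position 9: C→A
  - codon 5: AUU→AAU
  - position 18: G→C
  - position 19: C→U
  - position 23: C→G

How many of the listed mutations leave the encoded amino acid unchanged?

3

Codon 2: CCC (Pro) → GCC (Ala) — missense.
Codon 3: AUC (Ile) → AUA (Ile) — synonymous.
Codon 5: AUU (Ile) → AAU (Asn) — missense.
Codon 6: CCG (Pro) → CCC (Pro) — synonymous.
Codon 7: CUG (Leu) → UUG (Leu) — synonymous.
Codon 8: CCA (Pro) → CGA (Arg) — missense.
Synonymous: 3 of 6.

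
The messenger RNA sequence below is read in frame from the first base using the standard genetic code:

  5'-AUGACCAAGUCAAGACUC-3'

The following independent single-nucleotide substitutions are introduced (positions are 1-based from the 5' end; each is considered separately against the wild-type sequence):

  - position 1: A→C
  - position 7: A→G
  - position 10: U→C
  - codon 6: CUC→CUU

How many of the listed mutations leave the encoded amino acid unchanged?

Codon 1: AUG (Met) → CUG (Leu) — missense.
Codon 3: AAG (Lys) → GAG (Glu) — missense.
Codon 4: UCA (Ser) → CCA (Pro) — missense.
Codon 6: CUC (Leu) → CUU (Leu) — synonymous.
Synonymous: 1 of 4.

1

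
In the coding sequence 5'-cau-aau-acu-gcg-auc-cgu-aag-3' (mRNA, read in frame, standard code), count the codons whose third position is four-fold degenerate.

Codon 1 CAU (His): third position 2-fold.
Codon 2 AAU (Asn): third position 2-fold.
Codon 3 ACU (Thr): third position 4-fold.
Codon 4 GCG (Ala): third position 4-fold.
Codon 5 AUC (Ile): third position 3-fold.
Codon 6 CGU (Arg): third position 4-fold.
Codon 7 AAG (Lys): third position 2-fold.
Four-fold degenerate third positions: 3.

3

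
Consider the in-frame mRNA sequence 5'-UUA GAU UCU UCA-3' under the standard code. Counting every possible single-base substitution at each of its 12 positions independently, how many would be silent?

Codon 1 (UUA, Leu): 2 synonymous substitutions.
Codon 2 (GAU, Asp): 1 synonymous substitution.
Codon 3 (UCU, Ser): 3 synonymous substitutions.
Codon 4 (UCA, Ser): 3 synonymous substitutions.
Total: 2 + 1 + 3 + 3 = 9.

9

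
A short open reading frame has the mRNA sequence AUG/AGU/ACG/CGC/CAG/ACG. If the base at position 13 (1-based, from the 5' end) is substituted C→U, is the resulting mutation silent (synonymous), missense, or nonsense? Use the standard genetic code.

nonsense

Position 13 falls in codon 5: CAG → Gln.
After the substitution the codon is UAG → Stop.
The new codon is a stop codon, so this is a nonsense mutation.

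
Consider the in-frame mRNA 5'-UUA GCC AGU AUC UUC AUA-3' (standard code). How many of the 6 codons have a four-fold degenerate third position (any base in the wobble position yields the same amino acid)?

Codon 1 UUA (Leu): third position 2-fold.
Codon 2 GCC (Ala): third position 4-fold.
Codon 3 AGU (Ser): third position 2-fold.
Codon 4 AUC (Ile): third position 3-fold.
Codon 5 UUC (Phe): third position 2-fold.
Codon 6 AUA (Ile): third position 3-fold.
Four-fold degenerate third positions: 1.

1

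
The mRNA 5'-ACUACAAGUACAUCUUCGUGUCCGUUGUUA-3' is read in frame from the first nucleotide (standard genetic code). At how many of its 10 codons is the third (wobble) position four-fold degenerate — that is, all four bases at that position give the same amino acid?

Codon 1 ACU (Thr): third position 4-fold.
Codon 2 ACA (Thr): third position 4-fold.
Codon 3 AGU (Ser): third position 2-fold.
Codon 4 ACA (Thr): third position 4-fold.
Codon 5 UCU (Ser): third position 4-fold.
Codon 6 UCG (Ser): third position 4-fold.
Codon 7 UGU (Cys): third position 2-fold.
Codon 8 CCG (Pro): third position 4-fold.
Codon 9 UUG (Leu): third position 2-fold.
Codon 10 UUA (Leu): third position 2-fold.
Four-fold degenerate third positions: 6.

6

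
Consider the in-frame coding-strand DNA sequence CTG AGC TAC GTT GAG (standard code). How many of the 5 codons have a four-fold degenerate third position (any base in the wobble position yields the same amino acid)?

2

Codon 1 CTG (Leu): third position 4-fold.
Codon 2 AGC (Ser): third position 2-fold.
Codon 3 TAC (Tyr): third position 2-fold.
Codon 4 GTT (Val): third position 4-fold.
Codon 5 GAG (Glu): third position 2-fold.
Four-fold degenerate third positions: 2.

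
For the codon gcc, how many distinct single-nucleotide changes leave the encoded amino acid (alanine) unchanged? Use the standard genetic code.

3

Position 1: none → 0 synonymous.
Position 2: none → 0 synonymous.
Position 3: GCT, GCA, GCG → 3 synonymous.
Total: 0 + 0 + 3 = 3.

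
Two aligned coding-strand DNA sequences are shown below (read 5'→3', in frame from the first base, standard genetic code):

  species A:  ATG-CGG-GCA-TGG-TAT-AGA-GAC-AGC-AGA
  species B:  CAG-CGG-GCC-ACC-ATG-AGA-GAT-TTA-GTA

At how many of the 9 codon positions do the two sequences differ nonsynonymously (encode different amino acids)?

Codon 1: ATG Met / CAG Gln — nonsynonymous.
Codon 2: CGG Arg / CGG Arg — identical.
Codon 3: GCA Ala / GCC Ala — synonymous.
Codon 4: TGG Trp / ACC Thr — nonsynonymous.
Codon 5: TAT Tyr / ATG Met — nonsynonymous.
Codon 6: AGA Arg / AGA Arg — identical.
Codon 7: GAC Asp / GAT Asp — synonymous.
Codon 8: AGC Ser / TTA Leu — nonsynonymous.
Codon 9: AGA Arg / GTA Val — nonsynonymous.
Nonsynonymous differences: 5.

5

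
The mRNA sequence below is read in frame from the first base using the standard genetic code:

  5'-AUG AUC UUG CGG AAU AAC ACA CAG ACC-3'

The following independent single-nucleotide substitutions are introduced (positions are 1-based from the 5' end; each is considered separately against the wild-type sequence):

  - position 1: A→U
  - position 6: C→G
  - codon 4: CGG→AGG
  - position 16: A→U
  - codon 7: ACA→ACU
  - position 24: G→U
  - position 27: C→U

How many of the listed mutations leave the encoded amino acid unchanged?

Codon 1: AUG (Met) → UUG (Leu) — missense.
Codon 2: AUC (Ile) → AUG (Met) — missense.
Codon 4: CGG (Arg) → AGG (Arg) — synonymous.
Codon 6: AAC (Asn) → UAC (Tyr) — missense.
Codon 7: ACA (Thr) → ACU (Thr) — synonymous.
Codon 8: CAG (Gln) → CAU (His) — missense.
Codon 9: ACC (Thr) → ACU (Thr) — synonymous.
Synonymous: 3 of 7.

3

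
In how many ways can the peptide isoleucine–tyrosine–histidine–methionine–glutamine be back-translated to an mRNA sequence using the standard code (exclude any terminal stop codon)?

24

Ile: 3 codons.
Tyr: 2 codons.
His: 2 codons.
Met: 1 codon.
Gln: 2 codons.
3 × 2 × 2 × 1 × 2 = 24.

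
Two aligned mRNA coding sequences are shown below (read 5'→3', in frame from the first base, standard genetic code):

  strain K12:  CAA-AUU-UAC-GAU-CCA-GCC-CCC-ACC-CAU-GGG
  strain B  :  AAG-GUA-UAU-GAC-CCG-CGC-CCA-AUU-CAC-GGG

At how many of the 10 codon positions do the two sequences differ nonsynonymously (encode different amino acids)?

4

Codon 1: CAA Gln / AAG Lys — nonsynonymous.
Codon 2: AUU Ile / GUA Val — nonsynonymous.
Codon 3: UAC Tyr / UAU Tyr — synonymous.
Codon 4: GAU Asp / GAC Asp — synonymous.
Codon 5: CCA Pro / CCG Pro — synonymous.
Codon 6: GCC Ala / CGC Arg — nonsynonymous.
Codon 7: CCC Pro / CCA Pro — synonymous.
Codon 8: ACC Thr / AUU Ile — nonsynonymous.
Codon 9: CAU His / CAC His — synonymous.
Codon 10: GGG Gly / GGG Gly — identical.
Nonsynonymous differences: 4.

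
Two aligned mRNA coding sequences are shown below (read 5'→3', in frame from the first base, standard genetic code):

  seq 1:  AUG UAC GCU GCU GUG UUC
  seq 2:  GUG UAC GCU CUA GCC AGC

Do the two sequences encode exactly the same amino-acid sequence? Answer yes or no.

Codon 1: AUG Met / GUG Val — nonsynonymous.
Codon 2: UAC Tyr / UAC Tyr — identical.
Codon 3: GCU Ala / GCU Ala — identical.
Codon 4: GCU Ala / CUA Leu — nonsynonymous.
Codon 5: GUG Val / GCC Ala — nonsynonymous.
Codon 6: UUC Phe / AGC Ser — nonsynonymous.
Nonsynonymous differences: 4 → different protein.

no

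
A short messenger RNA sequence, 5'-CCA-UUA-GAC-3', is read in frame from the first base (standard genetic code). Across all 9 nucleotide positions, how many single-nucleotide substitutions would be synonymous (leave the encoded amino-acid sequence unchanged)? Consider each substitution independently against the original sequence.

6

Codon 1 (CCA, Pro): 3 synonymous substitutions.
Codon 2 (UUA, Leu): 2 synonymous substitutions.
Codon 3 (GAC, Asp): 1 synonymous substitution.
Total: 3 + 2 + 1 = 6.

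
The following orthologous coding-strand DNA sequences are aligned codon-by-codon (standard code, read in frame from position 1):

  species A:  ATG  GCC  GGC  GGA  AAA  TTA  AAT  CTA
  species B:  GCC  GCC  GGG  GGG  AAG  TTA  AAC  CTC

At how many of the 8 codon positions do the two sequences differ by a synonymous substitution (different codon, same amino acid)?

5

Codon 1: ATG Met / GCC Ala — nonsynonymous.
Codon 2: GCC Ala / GCC Ala — identical.
Codon 3: GGC Gly / GGG Gly — synonymous.
Codon 4: GGA Gly / GGG Gly — synonymous.
Codon 5: AAA Lys / AAG Lys — synonymous.
Codon 6: TTA Leu / TTA Leu — identical.
Codon 7: AAT Asn / AAC Asn — synonymous.
Codon 8: CTA Leu / CTC Leu — synonymous.
Synonymous differences: 5.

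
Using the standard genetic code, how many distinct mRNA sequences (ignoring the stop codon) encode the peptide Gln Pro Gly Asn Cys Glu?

256

Gln: 2 codons.
Pro: 4 codons.
Gly: 4 codons.
Asn: 2 codons.
Cys: 2 codons.
Glu: 2 codons.
2 × 4 × 4 × 2 × 2 × 2 = 256.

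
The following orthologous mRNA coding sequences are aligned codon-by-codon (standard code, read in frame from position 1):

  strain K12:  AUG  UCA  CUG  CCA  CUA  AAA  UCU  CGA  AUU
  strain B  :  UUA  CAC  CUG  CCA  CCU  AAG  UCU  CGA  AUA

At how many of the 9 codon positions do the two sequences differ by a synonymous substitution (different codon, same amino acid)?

Codon 1: AUG Met / UUA Leu — nonsynonymous.
Codon 2: UCA Ser / CAC His — nonsynonymous.
Codon 3: CUG Leu / CUG Leu — identical.
Codon 4: CCA Pro / CCA Pro — identical.
Codon 5: CUA Leu / CCU Pro — nonsynonymous.
Codon 6: AAA Lys / AAG Lys — synonymous.
Codon 7: UCU Ser / UCU Ser — identical.
Codon 8: CGA Arg / CGA Arg — identical.
Codon 9: AUU Ile / AUA Ile — synonymous.
Synonymous differences: 2.

2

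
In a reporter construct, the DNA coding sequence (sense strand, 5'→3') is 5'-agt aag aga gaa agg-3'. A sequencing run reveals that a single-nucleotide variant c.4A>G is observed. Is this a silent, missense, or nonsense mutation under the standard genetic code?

missense

Position 4 falls in codon 2: AAG → Lys.
After the substitution the codon is GAG → Glu.
Lys ≠ Glu, so this is a missense mutation.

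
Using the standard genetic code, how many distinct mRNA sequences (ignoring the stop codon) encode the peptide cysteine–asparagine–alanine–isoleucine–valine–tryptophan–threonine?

768

Cys: 2 codons.
Asn: 2 codons.
Ala: 4 codons.
Ile: 3 codons.
Val: 4 codons.
Trp: 1 codon.
Thr: 4 codons.
2 × 2 × 4 × 3 × 4 × 1 × 4 = 768.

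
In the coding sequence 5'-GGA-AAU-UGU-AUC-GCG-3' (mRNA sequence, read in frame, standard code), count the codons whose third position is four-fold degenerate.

2

Codon 1 GGA (Gly): third position 4-fold.
Codon 2 AAU (Asn): third position 2-fold.
Codon 3 UGU (Cys): third position 2-fold.
Codon 4 AUC (Ile): third position 3-fold.
Codon 5 GCG (Ala): third position 4-fold.
Four-fold degenerate third positions: 2.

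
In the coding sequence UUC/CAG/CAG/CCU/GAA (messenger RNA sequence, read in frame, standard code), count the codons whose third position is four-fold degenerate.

1

Codon 1 UUC (Phe): third position 2-fold.
Codon 2 CAG (Gln): third position 2-fold.
Codon 3 CAG (Gln): third position 2-fold.
Codon 4 CCU (Pro): third position 4-fold.
Codon 5 GAA (Glu): third position 2-fold.
Four-fold degenerate third positions: 1.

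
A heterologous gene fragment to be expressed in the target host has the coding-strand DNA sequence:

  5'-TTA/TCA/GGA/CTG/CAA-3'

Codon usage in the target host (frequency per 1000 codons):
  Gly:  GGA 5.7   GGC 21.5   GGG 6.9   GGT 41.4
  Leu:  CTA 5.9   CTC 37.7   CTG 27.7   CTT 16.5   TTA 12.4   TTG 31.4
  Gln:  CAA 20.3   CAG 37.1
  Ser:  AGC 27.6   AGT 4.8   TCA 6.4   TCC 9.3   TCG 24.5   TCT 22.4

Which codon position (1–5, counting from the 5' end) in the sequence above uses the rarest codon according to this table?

Codon 1 TTA (Leu): 12.4 per 1000.
Codon 2 TCA (Ser): 6.4 per 1000.
Codon 3 GGA (Gly): 5.7 per 1000.
Codon 4 CTG (Leu): 27.7 per 1000.
Codon 5 CAA (Gln): 20.3 per 1000.
Lowest frequency is 5.7 at codon 3.

3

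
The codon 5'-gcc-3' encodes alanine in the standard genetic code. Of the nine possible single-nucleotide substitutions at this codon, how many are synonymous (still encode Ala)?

Position 1: none → 0 synonymous.
Position 2: none → 0 synonymous.
Position 3: GCT, GCA, GCG → 3 synonymous.
Total: 0 + 0 + 3 = 3.

3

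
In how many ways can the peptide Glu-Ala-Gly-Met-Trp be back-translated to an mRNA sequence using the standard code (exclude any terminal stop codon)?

32

Glu: 2 codons.
Ala: 4 codons.
Gly: 4 codons.
Met: 1 codon.
Trp: 1 codon.
2 × 4 × 4 × 1 × 1 = 32.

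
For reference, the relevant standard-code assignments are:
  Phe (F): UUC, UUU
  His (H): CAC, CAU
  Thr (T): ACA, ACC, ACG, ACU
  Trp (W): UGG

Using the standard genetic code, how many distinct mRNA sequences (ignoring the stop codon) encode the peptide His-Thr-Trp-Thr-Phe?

64

His: 2 codons.
Thr: 4 codons.
Trp: 1 codon.
Thr: 4 codons.
Phe: 2 codons.
2 × 4 × 1 × 4 × 2 = 64.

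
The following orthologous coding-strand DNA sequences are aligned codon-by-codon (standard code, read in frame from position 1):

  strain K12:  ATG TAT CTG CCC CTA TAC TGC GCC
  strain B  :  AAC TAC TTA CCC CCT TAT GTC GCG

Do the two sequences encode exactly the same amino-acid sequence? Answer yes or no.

Codon 1: ATG Met / AAC Asn — nonsynonymous.
Codon 2: TAT Tyr / TAC Tyr — synonymous.
Codon 3: CTG Leu / TTA Leu — synonymous.
Codon 4: CCC Pro / CCC Pro — identical.
Codon 5: CTA Leu / CCT Pro — nonsynonymous.
Codon 6: TAC Tyr / TAT Tyr — synonymous.
Codon 7: TGC Cys / GTC Val — nonsynonymous.
Codon 8: GCC Ala / GCG Ala — synonymous.
Nonsynonymous differences: 3 → different protein.

no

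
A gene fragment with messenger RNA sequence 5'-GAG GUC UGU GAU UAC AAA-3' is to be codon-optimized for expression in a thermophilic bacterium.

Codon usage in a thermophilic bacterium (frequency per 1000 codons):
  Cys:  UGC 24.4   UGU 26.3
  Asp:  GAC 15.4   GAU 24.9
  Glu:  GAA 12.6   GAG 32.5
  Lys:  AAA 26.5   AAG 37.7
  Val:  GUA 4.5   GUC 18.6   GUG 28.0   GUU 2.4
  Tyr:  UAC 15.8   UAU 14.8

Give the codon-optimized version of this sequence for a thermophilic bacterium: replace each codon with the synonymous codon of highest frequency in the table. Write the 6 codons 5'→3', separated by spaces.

GAG GUG UGU GAU UAC AAG

Codon 1 (Glu): best is GAG at 32.5.
Codon 2 (Val): best is GUG at 28.0.
Codon 3 (Cys): best is UGU at 26.3.
Codon 4 (Asp): best is GAU at 24.9.
Codon 5 (Tyr): best is UAC at 15.8.
Codon 6 (Lys): best is AAG at 37.7.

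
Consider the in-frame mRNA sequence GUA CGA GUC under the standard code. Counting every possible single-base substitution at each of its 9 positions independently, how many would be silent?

Codon 1 (GUA, Val): 3 synonymous substitutions.
Codon 2 (CGA, Arg): 4 synonymous substitutions.
Codon 3 (GUC, Val): 3 synonymous substitutions.
Total: 3 + 4 + 3 = 10.

10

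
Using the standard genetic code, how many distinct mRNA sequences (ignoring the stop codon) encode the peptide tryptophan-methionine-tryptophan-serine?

6

Trp: 1 codon.
Met: 1 codon.
Trp: 1 codon.
Ser: 6 codons.
1 × 1 × 1 × 6 = 6.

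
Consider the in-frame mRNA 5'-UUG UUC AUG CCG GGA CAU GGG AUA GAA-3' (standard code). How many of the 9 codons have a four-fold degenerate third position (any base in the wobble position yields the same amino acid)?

3

Codon 1 UUG (Leu): third position 2-fold.
Codon 2 UUC (Phe): third position 2-fold.
Codon 3 AUG (Met): third position 1-fold.
Codon 4 CCG (Pro): third position 4-fold.
Codon 5 GGA (Gly): third position 4-fold.
Codon 6 CAU (His): third position 2-fold.
Codon 7 GGG (Gly): third position 4-fold.
Codon 8 AUA (Ile): third position 3-fold.
Codon 9 GAA (Glu): third position 2-fold.
Four-fold degenerate third positions: 3.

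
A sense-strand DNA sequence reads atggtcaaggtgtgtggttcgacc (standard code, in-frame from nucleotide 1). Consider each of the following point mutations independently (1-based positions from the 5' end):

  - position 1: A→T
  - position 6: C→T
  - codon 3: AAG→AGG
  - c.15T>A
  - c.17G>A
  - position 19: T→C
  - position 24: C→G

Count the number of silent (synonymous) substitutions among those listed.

Codon 1: ATG (Met) → TTG (Leu) — missense.
Codon 2: GTC (Val) → GTT (Val) — synonymous.
Codon 3: AAG (Lys) → AGG (Arg) — missense.
Codon 5: TGT (Cys) → TGA (Stop) — nonsense.
Codon 6: GGT (Gly) → GAT (Asp) — missense.
Codon 7: TCG (Ser) → CCG (Pro) — missense.
Codon 8: ACC (Thr) → ACG (Thr) — synonymous.
Synonymous: 2 of 7.

2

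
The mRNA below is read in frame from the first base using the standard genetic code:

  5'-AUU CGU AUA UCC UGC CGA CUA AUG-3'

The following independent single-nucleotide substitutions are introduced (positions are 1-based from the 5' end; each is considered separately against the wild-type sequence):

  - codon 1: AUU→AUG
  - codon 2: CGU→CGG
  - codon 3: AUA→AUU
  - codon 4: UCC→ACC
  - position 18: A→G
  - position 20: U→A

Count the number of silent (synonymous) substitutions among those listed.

3

Codon 1: AUU (Ile) → AUG (Met) — missense.
Codon 2: CGU (Arg) → CGG (Arg) — synonymous.
Codon 3: AUA (Ile) → AUU (Ile) — synonymous.
Codon 4: UCC (Ser) → ACC (Thr) — missense.
Codon 6: CGA (Arg) → CGG (Arg) — synonymous.
Codon 7: CUA (Leu) → CAA (Gln) — missense.
Synonymous: 3 of 6.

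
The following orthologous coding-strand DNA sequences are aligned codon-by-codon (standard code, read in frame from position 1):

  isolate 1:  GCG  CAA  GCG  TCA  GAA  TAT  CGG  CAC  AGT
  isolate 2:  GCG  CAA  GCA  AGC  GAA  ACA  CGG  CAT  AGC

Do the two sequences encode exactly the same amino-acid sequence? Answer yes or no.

Codon 1: GCG Ala / GCG Ala — identical.
Codon 2: CAA Gln / CAA Gln — identical.
Codon 3: GCG Ala / GCA Ala — synonymous.
Codon 4: TCA Ser / AGC Ser — synonymous.
Codon 5: GAA Glu / GAA Glu — identical.
Codon 6: TAT Tyr / ACA Thr — nonsynonymous.
Codon 7: CGG Arg / CGG Arg — identical.
Codon 8: CAC His / CAT His — synonymous.
Codon 9: AGT Ser / AGC Ser — synonymous.
Nonsynonymous differences: 1 → different protein.

no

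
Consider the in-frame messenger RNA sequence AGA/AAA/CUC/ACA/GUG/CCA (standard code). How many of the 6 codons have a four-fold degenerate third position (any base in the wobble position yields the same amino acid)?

4

Codon 1 AGA (Arg): third position 2-fold.
Codon 2 AAA (Lys): third position 2-fold.
Codon 3 CUC (Leu): third position 4-fold.
Codon 4 ACA (Thr): third position 4-fold.
Codon 5 GUG (Val): third position 4-fold.
Codon 6 CCA (Pro): third position 4-fold.
Four-fold degenerate third positions: 4.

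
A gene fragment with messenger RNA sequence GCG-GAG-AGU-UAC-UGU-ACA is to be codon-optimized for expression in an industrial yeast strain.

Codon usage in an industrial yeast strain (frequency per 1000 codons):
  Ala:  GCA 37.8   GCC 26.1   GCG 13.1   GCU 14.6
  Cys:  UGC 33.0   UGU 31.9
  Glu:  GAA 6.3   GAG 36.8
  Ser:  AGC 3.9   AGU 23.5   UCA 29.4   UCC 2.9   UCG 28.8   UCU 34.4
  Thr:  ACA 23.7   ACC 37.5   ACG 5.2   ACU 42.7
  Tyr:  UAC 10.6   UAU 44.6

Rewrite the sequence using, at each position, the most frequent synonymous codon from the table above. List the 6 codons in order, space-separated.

Codon 1 (Ala): best is GCA at 37.8.
Codon 2 (Glu): best is GAG at 36.8.
Codon 3 (Ser): best is UCU at 34.4.
Codon 4 (Tyr): best is UAU at 44.6.
Codon 5 (Cys): best is UGC at 33.0.
Codon 6 (Thr): best is ACU at 42.7.

GCA GAG UCU UAU UGC ACU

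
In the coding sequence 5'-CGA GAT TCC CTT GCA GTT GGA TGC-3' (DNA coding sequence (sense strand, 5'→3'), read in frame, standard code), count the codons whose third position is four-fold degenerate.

6

Codon 1 CGA (Arg): third position 4-fold.
Codon 2 GAT (Asp): third position 2-fold.
Codon 3 TCC (Ser): third position 4-fold.
Codon 4 CTT (Leu): third position 4-fold.
Codon 5 GCA (Ala): third position 4-fold.
Codon 6 GTT (Val): third position 4-fold.
Codon 7 GGA (Gly): third position 4-fold.
Codon 8 TGC (Cys): third position 2-fold.
Four-fold degenerate third positions: 6.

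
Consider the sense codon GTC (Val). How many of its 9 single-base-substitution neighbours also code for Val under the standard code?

3

Position 1: none → 0 synonymous.
Position 2: none → 0 synonymous.
Position 3: GTT, GTA, GTG → 3 synonymous.
Total: 0 + 0 + 3 = 3.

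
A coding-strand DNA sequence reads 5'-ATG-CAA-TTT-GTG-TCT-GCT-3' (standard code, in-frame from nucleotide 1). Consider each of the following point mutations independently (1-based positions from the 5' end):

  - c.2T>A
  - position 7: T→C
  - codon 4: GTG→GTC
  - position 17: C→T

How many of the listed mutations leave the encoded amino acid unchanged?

1

Codon 1: ATG (Met) → AAG (Lys) — missense.
Codon 3: TTT (Phe) → CTT (Leu) — missense.
Codon 4: GTG (Val) → GTC (Val) — synonymous.
Codon 6: GCT (Ala) → GTT (Val) — missense.
Synonymous: 1 of 4.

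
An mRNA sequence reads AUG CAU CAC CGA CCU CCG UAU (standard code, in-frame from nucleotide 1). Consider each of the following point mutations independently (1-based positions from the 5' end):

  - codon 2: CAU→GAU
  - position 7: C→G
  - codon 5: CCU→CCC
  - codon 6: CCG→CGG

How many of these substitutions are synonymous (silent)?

1

Codon 2: CAU (His) → GAU (Asp) — missense.
Codon 3: CAC (His) → GAC (Asp) — missense.
Codon 5: CCU (Pro) → CCC (Pro) — synonymous.
Codon 6: CCG (Pro) → CGG (Arg) — missense.
Synonymous: 1 of 4.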